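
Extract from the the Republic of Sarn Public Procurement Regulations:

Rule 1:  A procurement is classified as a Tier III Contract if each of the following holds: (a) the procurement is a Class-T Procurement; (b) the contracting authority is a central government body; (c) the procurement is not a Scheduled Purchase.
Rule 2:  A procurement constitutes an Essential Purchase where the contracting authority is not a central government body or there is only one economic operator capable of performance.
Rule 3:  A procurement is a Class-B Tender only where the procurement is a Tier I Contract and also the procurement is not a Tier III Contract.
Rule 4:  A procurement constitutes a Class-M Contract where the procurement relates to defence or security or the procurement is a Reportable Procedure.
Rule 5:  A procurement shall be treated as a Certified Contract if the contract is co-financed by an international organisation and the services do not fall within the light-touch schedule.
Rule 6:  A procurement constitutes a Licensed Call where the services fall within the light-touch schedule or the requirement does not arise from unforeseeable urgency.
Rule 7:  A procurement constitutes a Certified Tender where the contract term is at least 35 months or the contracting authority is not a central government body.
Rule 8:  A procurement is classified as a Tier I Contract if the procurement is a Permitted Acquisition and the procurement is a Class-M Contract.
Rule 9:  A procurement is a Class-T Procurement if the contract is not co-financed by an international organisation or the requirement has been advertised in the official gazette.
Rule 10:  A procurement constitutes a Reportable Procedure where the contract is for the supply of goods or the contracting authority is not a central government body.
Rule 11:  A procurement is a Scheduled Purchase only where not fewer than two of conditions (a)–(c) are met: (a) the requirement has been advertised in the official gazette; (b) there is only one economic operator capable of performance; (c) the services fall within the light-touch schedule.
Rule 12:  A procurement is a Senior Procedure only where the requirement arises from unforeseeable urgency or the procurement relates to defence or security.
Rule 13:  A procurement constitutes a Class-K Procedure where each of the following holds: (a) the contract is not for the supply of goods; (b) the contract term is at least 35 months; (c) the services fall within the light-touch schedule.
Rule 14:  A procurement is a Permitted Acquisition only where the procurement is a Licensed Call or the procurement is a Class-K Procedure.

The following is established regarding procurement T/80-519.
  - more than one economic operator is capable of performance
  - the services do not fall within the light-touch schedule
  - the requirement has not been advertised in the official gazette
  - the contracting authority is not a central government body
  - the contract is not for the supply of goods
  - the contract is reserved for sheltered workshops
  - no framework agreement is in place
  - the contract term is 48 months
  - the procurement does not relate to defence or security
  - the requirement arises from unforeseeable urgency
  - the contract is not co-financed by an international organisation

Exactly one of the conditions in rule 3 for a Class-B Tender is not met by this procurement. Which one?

rule 6 — Licensed Call: [the services fall within the light-touch schedule? no] OR [the requirement does not arise from unforeseeable urgency? no] → not satisfied.
rule 13 — Class-K Procedure: [the contract is not for the supply of goods? yes] AND [contract term: 48 months ≥ 35 months? yes] AND [the services fall within the light-touch schedule? no] → not satisfied.
rule 14 — Permitted Acquisition: [Licensed Call (rule 6)? no] OR [Class-K Procedure (rule 13)? no] → not satisfied.
rule 10 — Reportable Procedure: [the contract is for the supply of goods? no] OR [the contracting authority is not a central government body? yes] → satisfied.
rule 4 — Class-M Contract: [the procurement relates to defence or security? no] OR [Reportable Procedure (rule 10)? yes] → satisfied.
rule 8 — Tier I Contract: [Permitted Acquisition (rule 14)? no] AND [Class-M Contract (rule 4)? yes] → not satisfied.
rule 9 — Class-T Procurement: [the contract is not co-financed by an international organisation? yes] OR [the requirement has been advertised in the official gazette? no] → satisfied.
rule 11 — Scheduled Purchase: the requirement has been advertised in the official gazette? no; there is only one economic operator capable of performance? no; the services fall within the light-touch schedule? no — 0 of 3 hold (need ≥2) → not satisfied.
rule 1 — Tier III Contract: [Class-T Procurement (rule 9)? yes] AND [the contracting authority is a central government body? no] AND [not a Scheduled Purchase (rule 11)? yes] → not satisfied.
rule 3 — Class-B Tender: [Tier I Contract (rule 8)? no] AND [not a Tier III Contract (rule 1)? yes] → not satisfied.

Tier I Contract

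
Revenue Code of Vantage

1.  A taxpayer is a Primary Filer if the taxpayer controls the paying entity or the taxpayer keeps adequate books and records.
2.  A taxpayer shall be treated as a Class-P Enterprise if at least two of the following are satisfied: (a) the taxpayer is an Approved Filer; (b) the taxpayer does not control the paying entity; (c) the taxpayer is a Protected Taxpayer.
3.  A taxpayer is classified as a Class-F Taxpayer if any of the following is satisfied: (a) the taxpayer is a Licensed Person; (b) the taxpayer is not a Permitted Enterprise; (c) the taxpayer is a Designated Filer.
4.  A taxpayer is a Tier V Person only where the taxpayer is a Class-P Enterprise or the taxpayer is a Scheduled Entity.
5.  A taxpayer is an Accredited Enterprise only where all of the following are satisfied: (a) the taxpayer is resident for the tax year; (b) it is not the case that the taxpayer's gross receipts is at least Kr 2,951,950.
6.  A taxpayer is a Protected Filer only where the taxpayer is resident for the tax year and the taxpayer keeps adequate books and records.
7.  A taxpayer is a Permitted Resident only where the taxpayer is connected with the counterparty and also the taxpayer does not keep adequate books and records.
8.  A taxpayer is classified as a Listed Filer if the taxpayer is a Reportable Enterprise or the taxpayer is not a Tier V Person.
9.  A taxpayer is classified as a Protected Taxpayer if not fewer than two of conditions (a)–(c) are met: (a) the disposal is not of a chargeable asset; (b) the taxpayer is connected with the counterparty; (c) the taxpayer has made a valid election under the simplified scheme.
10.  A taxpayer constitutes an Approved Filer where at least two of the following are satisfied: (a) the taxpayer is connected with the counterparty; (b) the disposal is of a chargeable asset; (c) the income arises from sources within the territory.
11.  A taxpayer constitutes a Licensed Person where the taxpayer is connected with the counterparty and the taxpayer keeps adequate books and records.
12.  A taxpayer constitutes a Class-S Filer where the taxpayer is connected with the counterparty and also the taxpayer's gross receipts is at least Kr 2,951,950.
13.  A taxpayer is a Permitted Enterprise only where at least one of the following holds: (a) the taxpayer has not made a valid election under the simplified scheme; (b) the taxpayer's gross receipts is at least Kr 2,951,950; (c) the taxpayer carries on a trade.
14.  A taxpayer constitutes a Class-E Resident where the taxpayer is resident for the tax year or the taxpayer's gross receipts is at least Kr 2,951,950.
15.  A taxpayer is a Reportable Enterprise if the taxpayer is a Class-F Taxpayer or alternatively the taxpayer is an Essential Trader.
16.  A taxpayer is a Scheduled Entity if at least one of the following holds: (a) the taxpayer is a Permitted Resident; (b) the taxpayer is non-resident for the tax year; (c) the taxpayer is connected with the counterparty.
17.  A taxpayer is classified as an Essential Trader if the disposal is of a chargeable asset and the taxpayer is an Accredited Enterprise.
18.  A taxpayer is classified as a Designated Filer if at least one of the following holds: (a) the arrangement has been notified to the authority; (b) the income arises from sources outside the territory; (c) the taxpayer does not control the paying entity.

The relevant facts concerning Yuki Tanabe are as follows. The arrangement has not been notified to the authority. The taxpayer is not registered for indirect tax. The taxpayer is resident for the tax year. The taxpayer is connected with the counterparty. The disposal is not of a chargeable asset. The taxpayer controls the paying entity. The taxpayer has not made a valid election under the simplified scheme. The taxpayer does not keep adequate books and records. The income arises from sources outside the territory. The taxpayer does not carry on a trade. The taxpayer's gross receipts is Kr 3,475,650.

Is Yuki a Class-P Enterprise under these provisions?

No

paragraph 10 — Approved Filer: the taxpayer is connected with the counterparty? yes; the disposal is of a chargeable asset? no; the income arises from sources within the territory? no — 1 of 3 hold (need ≥2) → not satisfied.
paragraph 9 — Protected Taxpayer: the disposal is not of a chargeable asset? yes; the taxpayer is connected with the counterparty? yes; the taxpayer has made a valid election under the simplified scheme? no — 2 of 3 hold (need ≥2) → satisfied.
paragraph 2 — Class-P Enterprise: Approved Filer (paragraph 10)? no; the taxpayer does not control the paying entity? no; Protected Taxpayer (paragraph 9)? yes — 1 of 3 hold (need ≥2) → not satisfied.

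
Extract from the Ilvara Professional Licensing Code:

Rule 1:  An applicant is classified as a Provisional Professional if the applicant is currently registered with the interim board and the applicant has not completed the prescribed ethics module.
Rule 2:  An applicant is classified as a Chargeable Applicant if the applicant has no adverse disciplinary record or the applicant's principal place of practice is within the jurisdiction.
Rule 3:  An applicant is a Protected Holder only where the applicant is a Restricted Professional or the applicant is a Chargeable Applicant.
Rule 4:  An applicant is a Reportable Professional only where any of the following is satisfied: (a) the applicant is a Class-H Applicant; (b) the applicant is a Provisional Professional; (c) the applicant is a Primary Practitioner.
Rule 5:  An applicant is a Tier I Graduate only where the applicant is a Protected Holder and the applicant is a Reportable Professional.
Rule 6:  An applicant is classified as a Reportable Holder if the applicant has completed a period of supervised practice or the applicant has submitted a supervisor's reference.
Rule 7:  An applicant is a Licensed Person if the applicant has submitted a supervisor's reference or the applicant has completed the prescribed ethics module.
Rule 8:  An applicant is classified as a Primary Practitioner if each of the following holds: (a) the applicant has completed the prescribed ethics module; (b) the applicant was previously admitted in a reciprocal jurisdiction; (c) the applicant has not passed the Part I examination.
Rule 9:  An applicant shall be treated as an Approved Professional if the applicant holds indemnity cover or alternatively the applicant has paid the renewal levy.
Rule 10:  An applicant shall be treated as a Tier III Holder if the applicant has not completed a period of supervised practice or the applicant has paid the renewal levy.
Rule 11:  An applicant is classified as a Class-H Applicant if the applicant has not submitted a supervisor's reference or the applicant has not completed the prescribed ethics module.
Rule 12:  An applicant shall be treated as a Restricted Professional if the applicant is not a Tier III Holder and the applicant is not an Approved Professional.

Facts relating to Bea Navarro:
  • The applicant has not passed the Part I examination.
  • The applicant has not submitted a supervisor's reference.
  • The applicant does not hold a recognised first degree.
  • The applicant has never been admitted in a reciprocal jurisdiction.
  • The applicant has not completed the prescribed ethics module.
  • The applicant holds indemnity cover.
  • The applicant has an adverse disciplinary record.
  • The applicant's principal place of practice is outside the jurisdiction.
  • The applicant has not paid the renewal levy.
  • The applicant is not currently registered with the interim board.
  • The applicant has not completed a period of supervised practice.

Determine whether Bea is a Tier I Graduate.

No

Under rule 10: the applicant has not completed a period of supervised practice? yes; or the applicant has paid the renewal levy? no. So the applicant is a Tier III Holder.
Under rule 9: the applicant holds indemnity cover? yes; or the applicant has paid the renewal levy? no. So the applicant is an Approved Professional.
Under rule 12: not a Tier III Holder (rule 10)? no; and not an Approved Professional (rule 9)? no. So the applicant is not a Restricted Professional.
Under rule 2: the applicant has no adverse disciplinary record? no; or the applicant's principal place of practice is within the jurisdiction? no. So the applicant is not a Chargeable Applicant.
Under rule 3: Restricted Professional (rule 12)? no; or Chargeable Applicant (rule 2)? no. So the applicant is not a Protected Holder.
Under rule 11: the applicant has not submitted a supervisor's reference? yes; or the applicant has not completed the prescribed ethics module? yes. So the applicant is a Class-H Applicant.
Under rule 1: the applicant is currently registered with the interim board? no; and the applicant has not completed the prescribed ethics module? yes. So the applicant is not a Provisional Professional.
Under rule 8: the applicant has completed the prescribed ethics module? no; and the applicant was previously admitted in a reciprocal jurisdiction? no; and the applicant has not passed the Part I examination? yes. So the applicant is not a Primary Practitioner.
Under rule 4: Class-H Applicant (rule 11)? yes; or Provisional Professional (rule 1)? no; or Primary Practitioner (rule 8)? no. So the applicant is a Reportable Professional.
Under rule 5: Protected Holder (rule 3)? no; and Reportable Professional (rule 4)? yes. So the applicant is not a Tier I Graduate.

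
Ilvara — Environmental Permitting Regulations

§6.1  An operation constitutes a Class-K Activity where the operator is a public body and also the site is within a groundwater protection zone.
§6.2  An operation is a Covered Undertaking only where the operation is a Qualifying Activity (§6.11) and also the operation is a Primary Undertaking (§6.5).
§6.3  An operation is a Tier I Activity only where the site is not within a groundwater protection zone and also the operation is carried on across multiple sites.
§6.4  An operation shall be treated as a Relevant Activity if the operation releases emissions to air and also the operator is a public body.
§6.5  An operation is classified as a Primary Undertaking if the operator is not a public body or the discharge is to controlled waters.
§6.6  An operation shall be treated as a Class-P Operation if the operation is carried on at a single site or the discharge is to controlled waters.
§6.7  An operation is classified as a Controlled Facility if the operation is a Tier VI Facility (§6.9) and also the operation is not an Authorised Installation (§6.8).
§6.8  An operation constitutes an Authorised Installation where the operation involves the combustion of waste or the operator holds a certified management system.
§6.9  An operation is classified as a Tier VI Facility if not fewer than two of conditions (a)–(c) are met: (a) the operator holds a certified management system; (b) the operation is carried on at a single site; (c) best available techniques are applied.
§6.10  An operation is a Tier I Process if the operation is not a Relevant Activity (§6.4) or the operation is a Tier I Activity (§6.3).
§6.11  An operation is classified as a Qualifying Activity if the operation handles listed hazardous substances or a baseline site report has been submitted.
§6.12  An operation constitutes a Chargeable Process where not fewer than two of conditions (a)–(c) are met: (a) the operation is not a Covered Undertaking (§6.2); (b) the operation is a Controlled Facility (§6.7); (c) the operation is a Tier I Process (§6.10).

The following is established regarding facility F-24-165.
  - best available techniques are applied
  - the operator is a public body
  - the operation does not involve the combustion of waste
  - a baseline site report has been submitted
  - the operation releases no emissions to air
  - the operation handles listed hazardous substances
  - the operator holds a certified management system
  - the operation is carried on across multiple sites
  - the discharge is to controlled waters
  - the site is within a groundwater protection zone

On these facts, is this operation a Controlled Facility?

No

§6.9 — Tier VI Facility: the operator holds a certified management system? yes; the operation is carried on at a single site? no; best available techniques are applied? yes — 2 of 3 hold (need ≥2) → satisfied.
§6.8 — Authorised Installation: [the operation involves the combustion of waste? no] OR [the operator holds a certified management system? yes] → satisfied.
§6.7 — Controlled Facility: [Tier VI Facility (§6.9)? yes] AND [not an Authorised Installation (§6.8)? no] → not satisfied.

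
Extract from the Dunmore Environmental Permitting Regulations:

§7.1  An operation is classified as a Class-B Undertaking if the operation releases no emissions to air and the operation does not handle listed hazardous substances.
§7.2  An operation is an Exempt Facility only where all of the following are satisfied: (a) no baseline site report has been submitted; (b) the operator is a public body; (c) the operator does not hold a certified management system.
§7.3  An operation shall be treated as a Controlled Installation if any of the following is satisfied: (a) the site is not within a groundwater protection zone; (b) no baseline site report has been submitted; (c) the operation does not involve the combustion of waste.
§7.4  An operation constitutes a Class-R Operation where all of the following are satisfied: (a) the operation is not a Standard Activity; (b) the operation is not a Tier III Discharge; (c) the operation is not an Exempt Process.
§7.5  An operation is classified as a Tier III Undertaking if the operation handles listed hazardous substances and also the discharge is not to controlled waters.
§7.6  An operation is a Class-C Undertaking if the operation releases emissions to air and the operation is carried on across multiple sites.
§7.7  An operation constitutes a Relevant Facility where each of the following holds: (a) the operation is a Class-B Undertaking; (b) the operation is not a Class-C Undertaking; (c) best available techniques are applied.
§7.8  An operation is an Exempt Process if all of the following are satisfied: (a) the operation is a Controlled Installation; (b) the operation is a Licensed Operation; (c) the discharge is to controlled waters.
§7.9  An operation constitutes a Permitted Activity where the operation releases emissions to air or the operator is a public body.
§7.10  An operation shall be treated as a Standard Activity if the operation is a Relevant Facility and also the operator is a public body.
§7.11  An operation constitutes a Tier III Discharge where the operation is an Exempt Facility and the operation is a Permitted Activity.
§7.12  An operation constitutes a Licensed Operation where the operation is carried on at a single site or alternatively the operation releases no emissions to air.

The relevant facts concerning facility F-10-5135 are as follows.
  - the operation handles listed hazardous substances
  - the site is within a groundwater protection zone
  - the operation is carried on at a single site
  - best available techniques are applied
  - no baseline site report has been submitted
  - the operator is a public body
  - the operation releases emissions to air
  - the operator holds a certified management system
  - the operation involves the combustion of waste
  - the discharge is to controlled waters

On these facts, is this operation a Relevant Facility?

§7.1 — Class-B Undertaking: [the operation releases no emissions to air? no] AND [the operation does not handle listed hazardous substances? no] → not satisfied.
§7.6 — Class-C Undertaking: [the operation releases emissions to air? yes] AND [the operation is carried on across multiple sites? no] → not satisfied.
§7.7 — Relevant Facility: [Class-B Undertaking (§7.1)? no] AND [not a Class-C Undertaking (§7.6)? yes] AND [best available techniques are applied? yes] → not satisfied.

No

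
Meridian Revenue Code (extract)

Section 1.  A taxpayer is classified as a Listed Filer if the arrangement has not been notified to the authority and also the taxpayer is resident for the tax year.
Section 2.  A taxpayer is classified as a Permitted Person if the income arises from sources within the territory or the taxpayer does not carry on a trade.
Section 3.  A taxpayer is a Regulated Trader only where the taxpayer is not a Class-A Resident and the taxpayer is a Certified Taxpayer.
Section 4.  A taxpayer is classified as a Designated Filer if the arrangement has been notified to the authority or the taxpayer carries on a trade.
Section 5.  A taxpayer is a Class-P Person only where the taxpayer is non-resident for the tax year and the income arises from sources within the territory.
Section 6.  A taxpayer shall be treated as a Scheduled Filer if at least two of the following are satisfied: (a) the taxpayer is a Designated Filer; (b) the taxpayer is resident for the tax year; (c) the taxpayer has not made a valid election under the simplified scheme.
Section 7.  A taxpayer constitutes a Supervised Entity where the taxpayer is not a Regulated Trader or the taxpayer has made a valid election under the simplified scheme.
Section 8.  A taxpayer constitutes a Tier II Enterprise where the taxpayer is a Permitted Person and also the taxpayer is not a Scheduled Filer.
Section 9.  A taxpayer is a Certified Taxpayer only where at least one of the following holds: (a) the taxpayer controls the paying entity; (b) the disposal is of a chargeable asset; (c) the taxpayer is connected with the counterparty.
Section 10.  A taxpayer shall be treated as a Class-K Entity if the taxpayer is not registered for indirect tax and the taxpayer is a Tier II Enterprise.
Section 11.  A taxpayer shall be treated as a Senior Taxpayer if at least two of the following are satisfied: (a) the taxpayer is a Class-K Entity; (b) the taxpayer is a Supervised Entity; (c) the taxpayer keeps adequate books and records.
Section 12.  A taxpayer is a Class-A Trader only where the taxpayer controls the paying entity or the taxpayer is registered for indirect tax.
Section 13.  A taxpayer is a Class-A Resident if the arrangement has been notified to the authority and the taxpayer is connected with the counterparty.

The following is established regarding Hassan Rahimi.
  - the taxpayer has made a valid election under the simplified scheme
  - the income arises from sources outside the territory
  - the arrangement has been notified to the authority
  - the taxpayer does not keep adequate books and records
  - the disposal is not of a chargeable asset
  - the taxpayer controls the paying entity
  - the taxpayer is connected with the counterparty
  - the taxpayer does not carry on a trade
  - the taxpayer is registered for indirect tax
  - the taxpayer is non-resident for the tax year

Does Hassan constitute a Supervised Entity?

Under section 13: the arrangement has been notified to the authority? yes; and the taxpayer is connected with the counterparty? yes. So the taxpayer is a Class-A Resident.
Under section 9: the taxpayer controls the paying entity? yes; or the disposal is of a chargeable asset? no; or the taxpayer is connected with the counterparty? yes. So the taxpayer is a Certified Taxpayer.
Under section 3: not a Class-A Resident (section 13)? no; and Certified Taxpayer (section 9)? yes. So the taxpayer is not a Regulated Trader.
Under section 7: not a Regulated Trader (section 3)? yes; or the taxpayer has made a valid election under the simplified scheme? yes. So the taxpayer is a Supervised Entity.

Yes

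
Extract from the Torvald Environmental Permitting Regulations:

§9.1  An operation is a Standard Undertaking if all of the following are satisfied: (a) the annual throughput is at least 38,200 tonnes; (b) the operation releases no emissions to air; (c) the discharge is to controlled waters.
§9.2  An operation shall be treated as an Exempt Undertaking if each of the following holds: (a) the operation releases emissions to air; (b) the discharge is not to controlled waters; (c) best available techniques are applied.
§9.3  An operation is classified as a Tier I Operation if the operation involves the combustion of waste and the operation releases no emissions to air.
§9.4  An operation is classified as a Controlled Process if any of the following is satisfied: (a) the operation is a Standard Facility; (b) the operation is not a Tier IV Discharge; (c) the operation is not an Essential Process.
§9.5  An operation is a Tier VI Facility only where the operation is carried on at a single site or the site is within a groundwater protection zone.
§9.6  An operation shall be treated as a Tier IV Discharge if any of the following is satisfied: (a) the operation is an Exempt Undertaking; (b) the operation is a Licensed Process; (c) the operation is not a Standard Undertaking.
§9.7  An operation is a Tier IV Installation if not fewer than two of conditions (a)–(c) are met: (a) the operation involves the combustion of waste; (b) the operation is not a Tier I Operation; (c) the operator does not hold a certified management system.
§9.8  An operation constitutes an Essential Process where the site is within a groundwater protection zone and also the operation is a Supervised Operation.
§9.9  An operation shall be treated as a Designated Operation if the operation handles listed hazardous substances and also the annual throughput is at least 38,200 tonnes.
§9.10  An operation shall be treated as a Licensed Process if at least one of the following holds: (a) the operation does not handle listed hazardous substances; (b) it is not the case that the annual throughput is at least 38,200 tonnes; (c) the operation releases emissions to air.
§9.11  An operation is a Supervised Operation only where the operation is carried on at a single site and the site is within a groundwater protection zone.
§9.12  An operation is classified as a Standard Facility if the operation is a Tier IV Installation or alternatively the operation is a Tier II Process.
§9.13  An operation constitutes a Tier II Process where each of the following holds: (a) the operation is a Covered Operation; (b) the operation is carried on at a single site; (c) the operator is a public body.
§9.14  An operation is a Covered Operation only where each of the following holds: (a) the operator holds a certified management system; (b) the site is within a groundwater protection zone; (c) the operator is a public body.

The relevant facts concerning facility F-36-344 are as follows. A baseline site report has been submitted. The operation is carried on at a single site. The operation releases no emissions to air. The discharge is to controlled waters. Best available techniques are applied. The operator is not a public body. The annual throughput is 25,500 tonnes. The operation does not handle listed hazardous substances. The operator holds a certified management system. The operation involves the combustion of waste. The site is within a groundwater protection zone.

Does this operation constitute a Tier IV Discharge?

Under §9.2: the operation releases emissions to air? no; and the discharge is not to controlled waters? no; and best available techniques are applied? yes. So the operation is not an Exempt Undertaking.
Under §9.10: the operation does not handle listed hazardous substances? yes; or annual throughput: 25,500 tonnes ≥ 38,200 tonnes? no, so negated condition yes; or the operation releases emissions to air? no. So the operation is a Licensed Process.
Under §9.1: annual throughput: 25,500 tonnes ≥ 38,200 tonnes? no; and the operation releases no emissions to air? yes; and the discharge is to controlled waters? yes. So the operation is not a Standard Undertaking.
Under §9.6: Exempt Undertaking (§9.2)? no; or Licensed Process (§9.10)? yes; or not a Standard Undertaking (§9.1)? yes. So the operation is a Tier IV Discharge.

Yes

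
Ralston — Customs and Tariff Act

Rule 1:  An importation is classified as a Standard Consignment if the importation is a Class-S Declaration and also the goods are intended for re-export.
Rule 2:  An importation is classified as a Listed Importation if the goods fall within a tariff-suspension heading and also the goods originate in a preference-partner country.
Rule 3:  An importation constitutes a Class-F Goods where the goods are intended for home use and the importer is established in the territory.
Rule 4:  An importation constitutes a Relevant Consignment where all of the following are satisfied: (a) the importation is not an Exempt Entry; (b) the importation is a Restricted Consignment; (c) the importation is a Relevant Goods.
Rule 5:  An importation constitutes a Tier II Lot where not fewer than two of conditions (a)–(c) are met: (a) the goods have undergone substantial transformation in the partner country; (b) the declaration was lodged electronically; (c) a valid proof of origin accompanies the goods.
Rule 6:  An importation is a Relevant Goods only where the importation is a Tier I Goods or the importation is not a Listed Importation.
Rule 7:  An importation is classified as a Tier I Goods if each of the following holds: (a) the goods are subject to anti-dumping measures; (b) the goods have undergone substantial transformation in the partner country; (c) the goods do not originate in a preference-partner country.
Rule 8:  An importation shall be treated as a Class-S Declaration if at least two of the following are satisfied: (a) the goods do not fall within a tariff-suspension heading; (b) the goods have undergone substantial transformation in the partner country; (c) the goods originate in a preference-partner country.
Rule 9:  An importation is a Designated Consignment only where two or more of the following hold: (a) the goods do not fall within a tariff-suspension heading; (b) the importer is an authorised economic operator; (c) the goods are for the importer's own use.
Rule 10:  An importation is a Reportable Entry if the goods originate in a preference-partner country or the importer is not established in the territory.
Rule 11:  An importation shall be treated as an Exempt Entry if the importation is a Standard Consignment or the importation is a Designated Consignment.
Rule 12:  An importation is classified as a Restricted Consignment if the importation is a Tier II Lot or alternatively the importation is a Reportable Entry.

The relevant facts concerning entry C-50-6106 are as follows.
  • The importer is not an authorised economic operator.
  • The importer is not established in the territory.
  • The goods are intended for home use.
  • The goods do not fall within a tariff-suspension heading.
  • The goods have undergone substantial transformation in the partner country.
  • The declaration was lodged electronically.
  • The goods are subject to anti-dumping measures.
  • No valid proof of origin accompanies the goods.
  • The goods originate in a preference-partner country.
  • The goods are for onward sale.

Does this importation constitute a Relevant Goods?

rule 7 — Tier I Goods: [the goods are subject to anti-dumping measures? yes] AND [the goods have undergone substantial transformation in the partner country? yes] AND [the goods do not originate in a preference-partner country? no] → not satisfied.
rule 2 — Listed Importation: [the goods fall within a tariff-suspension heading? no] AND [the goods originate in a preference-partner country? yes] → not satisfied.
rule 6 — Relevant Goods: [Tier I Goods (rule 7)? no] OR [not a Listed Importation (rule 2)? yes] → satisfied.

Yes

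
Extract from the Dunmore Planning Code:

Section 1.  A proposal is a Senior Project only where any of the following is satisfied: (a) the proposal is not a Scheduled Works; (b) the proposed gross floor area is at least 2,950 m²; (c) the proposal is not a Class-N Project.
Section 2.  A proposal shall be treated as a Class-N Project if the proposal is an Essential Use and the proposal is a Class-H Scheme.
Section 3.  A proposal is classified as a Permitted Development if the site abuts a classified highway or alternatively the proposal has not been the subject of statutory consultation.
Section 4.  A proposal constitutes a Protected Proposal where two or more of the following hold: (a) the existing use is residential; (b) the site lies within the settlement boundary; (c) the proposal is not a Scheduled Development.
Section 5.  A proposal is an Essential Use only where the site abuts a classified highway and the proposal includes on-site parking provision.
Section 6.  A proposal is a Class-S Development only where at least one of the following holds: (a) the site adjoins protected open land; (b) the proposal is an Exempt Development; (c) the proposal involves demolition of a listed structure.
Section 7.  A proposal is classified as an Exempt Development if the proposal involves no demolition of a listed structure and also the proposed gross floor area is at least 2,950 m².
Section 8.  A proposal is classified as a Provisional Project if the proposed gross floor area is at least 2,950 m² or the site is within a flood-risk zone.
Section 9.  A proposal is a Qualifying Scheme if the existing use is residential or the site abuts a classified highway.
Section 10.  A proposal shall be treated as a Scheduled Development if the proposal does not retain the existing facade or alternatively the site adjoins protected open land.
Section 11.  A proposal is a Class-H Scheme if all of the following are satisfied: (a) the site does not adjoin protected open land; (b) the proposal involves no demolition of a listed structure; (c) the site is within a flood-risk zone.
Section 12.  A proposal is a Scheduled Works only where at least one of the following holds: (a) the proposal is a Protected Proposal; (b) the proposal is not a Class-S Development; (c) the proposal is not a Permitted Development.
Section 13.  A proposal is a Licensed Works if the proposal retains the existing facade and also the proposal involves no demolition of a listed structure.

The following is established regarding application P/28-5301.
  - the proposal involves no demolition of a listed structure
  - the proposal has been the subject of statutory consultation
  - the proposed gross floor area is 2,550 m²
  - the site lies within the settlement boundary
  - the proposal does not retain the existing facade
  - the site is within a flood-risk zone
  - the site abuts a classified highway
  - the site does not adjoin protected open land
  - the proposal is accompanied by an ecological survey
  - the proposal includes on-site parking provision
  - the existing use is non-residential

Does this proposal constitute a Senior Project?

section 10 — Scheduled Development: [the proposal does not retain the existing facade? yes] OR [the site adjoins protected open land? no] → satisfied.
section 4 — Protected Proposal: the existing use is residential? no; the site lies within the settlement boundary? yes; not a Scheduled Development (section 10)? no — 1 of 3 hold (need ≥2) → not satisfied.
section 7 — Exempt Development: [the proposal involves no demolition of a listed structure? yes] AND [proposed gross floor area: 2,550 m² ≥ 2,950 m²? no] → not satisfied.
section 6 — Class-S Development: [the site adjoins protected open land? no] OR [Exempt Development (section 7)? no] OR [the proposal involves demolition of a listed structure? no] → not satisfied.
section 3 — Permitted Development: [the site abuts a classified highway? yes] OR [the proposal has not been the subject of statutory consultation? no] → satisfied.
section 12 — Scheduled Works: [Protected Proposal (section 4)? no] OR [not a Class-S Development (section 6)? yes] OR [not a Permitted Development (section 3)? no] → satisfied.
section 5 — Essential Use: [the site abuts a classified highway? yes] AND [the proposal includes on-site parking provision? yes] → satisfied.
section 11 — Class-H Scheme: [the site does not adjoin protected open land? yes] AND [the proposal involves no demolition of a listed structure? yes] AND [the site is within a flood-risk zone? yes] → satisfied.
section 2 — Class-N Project: [Essential Use (section 5)? yes] AND [Class-H Scheme (section 11)? yes] → satisfied.
section 1 — Senior Project: [not a Scheduled Works (section 12)? no] OR [proposed gross floor area: 2,550 m² ≥ 2,950 m²? no] OR [not a Class-N Project (section 2)? no] → not satisfied.

No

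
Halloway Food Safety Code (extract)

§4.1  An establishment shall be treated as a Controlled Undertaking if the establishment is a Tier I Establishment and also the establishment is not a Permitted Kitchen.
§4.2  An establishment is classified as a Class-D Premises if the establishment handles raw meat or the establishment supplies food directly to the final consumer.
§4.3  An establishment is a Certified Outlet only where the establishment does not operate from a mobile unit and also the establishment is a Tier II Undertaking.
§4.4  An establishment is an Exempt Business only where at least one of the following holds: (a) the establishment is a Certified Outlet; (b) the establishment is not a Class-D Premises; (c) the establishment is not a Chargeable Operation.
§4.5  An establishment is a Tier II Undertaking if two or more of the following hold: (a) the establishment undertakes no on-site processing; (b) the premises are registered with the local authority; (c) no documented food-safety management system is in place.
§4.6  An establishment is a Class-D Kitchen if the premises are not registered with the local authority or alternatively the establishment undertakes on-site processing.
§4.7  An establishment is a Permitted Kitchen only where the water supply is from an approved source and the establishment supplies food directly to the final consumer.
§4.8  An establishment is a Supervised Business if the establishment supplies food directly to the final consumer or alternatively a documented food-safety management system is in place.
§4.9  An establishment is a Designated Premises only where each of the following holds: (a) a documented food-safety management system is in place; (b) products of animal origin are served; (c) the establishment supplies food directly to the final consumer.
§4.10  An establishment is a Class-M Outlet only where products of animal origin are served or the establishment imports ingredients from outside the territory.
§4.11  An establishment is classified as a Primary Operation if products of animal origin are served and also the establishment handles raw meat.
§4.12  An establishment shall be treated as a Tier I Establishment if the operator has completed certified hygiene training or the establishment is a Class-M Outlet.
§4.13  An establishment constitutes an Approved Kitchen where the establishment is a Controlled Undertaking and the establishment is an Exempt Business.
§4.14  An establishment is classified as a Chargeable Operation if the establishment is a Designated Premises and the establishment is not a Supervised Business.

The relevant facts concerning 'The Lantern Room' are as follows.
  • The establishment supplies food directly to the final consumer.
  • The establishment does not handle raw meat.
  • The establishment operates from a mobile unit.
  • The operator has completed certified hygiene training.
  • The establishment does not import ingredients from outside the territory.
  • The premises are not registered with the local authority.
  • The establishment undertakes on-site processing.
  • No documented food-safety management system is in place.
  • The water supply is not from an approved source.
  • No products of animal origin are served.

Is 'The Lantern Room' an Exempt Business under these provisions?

Yes

§4.5 — Tier II Undertaking: the establishment undertakes no on-site processing? no; the premises are registered with the local authority? no; no documented food-safety management system is in place? yes — 1 of 3 hold (need ≥2) → not satisfied.
§4.3 — Certified Outlet: [the establishment does not operate from a mobile unit? no] AND [Tier II Undertaking (§4.5)? no] → not satisfied.
§4.2 — Class-D Premises: [the establishment handles raw meat? no] OR [the establishment supplies food directly to the final consumer? yes] → satisfied.
§4.9 — Designated Premises: [a documented food-safety management system is in place? no] AND [products of animal origin are served? no] AND [the establishment supplies food directly to the final consumer? yes] → not satisfied.
§4.8 — Supervised Business: [the establishment supplies food directly to the final consumer? yes] OR [a documented food-safety management system is in place? no] → satisfied.
§4.14 — Chargeable Operation: [Designated Premises (§4.9)? no] AND [not a Supervised Business (§4.8)? no] → not satisfied.
§4.4 — Exempt Business: [Certified Outlet (§4.3)? no] OR [not a Class-D Premises (§4.2)? no] OR [not a Chargeable Operation (§4.14)? yes] → satisfied.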